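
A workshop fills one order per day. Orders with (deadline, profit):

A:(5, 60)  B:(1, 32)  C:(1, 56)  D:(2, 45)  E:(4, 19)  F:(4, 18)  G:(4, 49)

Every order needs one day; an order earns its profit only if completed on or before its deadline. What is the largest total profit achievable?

229

Sort by profit descending; place each in the latest free slot ≤ its deadline.
By profit: A(d5,60), C(d1,56), G(d4,49), D(d2,45), B(d1,32), E(d4,19), F(d4,18)
A→slot 5; C→slot 1; G→slot 4; D→slot 2; B skipped; E→slot 3; F skipped.
Profit = 56 + 45 + 19 + 49 + 60 = 229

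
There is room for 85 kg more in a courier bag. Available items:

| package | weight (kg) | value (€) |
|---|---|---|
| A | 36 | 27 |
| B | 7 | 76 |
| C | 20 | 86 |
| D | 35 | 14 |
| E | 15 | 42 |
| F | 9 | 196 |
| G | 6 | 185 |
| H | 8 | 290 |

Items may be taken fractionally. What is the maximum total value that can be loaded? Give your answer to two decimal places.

Greedy by value/weight ratio, highest first.
Ratios (sorted): H 36.25, G 30.83, F 21.78, B 10.86, C 4.30, E 2.80, A 0.75, D 0.40
take H (8 @ 290); take G (6 @ 185); take F (9 @ 196); take B (7 @ 76); take C (20 @ 86); take E (15 @ 42); take 20/36 of A → 15.00. Capacity used 85/85.
Total value = 890.00

890.00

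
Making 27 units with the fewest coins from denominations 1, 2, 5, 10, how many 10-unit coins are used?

2

27 − 2×10→7 − 1×5→2 − 1×2→0
Count of 10: 2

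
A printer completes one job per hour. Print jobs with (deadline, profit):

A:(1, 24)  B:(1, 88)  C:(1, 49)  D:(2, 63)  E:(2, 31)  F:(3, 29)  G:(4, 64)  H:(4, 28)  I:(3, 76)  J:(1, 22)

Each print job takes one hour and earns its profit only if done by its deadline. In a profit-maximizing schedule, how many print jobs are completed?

4

Take jobs in profit order; each goes to the latest open slot no later than its deadline.
By profit: B(d1,88), I(d3,76), G(d4,64), D(d2,63), C(d1,49), E(d2,31), F(d3,29), H(d4,28), A(d1,24), J(d1,22)
B→slot 1; I→slot 3; G→slot 4; D→slot 2; C skipped; E skipped; F skipped; H skipped; A skipped; J skipped.
4 of 10 scheduled.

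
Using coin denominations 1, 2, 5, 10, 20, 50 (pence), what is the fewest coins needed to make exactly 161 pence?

5

Use the largest denomination that fits, subtract, and repeat.
161 − 3×50→11 − 1×10→1 − 1×1→0
Total coins = 3 + 1 + 1 = 5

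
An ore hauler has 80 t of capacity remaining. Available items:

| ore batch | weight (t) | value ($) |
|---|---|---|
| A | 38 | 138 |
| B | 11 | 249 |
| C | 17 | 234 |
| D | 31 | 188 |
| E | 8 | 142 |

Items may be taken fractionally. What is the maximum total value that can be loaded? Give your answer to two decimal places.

860.21

Ratios (sorted): B 22.64, E 17.75, C 13.76, D 6.06, A 3.63
take B (11 @ 249); take E (8 @ 142); take C (17 @ 234); take D (31 @ 188); take 13/38 of A → 47.21. Capacity used 80/80.
Total value = 860.21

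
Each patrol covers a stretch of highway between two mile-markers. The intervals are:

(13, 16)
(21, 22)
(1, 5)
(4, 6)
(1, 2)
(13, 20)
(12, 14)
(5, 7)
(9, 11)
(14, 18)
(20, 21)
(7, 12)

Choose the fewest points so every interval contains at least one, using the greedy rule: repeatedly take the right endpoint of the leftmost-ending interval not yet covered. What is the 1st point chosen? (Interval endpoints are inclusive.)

2

Sort by right endpoint; whenever an interval is uncovered, place a point at its right end.
By right end: [1,2]  [1,5]  [4,6]  [5,7]  [9,11]  [7,12]  [12,14]  [13,16]  [14,18]  [13,20]  [20,21]  [21,22]
[1,2] uncovered → point at 2; [4,6] uncovered → point at 6; [9,11] uncovered → point at 11; [12,14] uncovered → point at 14; [20,21] uncovered → point at 21.
Points: 2, 6, 11, 14, 21 (5 total).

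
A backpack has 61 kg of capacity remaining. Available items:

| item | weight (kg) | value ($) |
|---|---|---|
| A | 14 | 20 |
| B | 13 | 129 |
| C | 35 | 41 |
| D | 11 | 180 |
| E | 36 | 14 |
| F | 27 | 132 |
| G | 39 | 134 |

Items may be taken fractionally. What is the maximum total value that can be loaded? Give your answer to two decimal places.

475.36

Sort by value per unit weight and fill in that order.
Ratios (sorted): D 16.36, B 9.92, F 4.89, G 3.44, A 1.43, C 1.17, E 0.39
take D (11 @ 180); take B (13 @ 129); take F (27 @ 132); take 10/39 of G → 34.36. Capacity used 61/61.
Total value = 475.36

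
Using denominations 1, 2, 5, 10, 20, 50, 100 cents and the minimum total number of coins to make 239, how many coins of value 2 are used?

Greedy: take as many of the largest coin as possible, then repeat with the remainder.
239 − 2×100→39 − 1×20→19 − 1×10→9 − 1×5→4 − 2×2→0
Count of 2: 2

2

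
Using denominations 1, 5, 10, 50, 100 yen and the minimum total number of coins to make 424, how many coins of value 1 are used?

Use the largest denomination that fits, subtract, and repeat.
424 = 4×100 + 2×10 + 4×1
Count of 1: 4

4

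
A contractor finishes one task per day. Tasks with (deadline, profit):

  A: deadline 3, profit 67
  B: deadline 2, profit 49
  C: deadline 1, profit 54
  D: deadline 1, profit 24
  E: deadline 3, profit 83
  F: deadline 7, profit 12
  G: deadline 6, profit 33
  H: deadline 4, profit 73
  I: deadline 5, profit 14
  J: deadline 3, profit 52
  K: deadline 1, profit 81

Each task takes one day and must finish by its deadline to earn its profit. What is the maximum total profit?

Profit order: E=83 K=81 H=73 A=67 C=54 J=52 B=49 G=33 D=24 I=14 F=12
Assign: E→slot 3, K→slot 1, H→slot 4, A→slot 2, C skipped, J skipped, B skipped, G→slot 6, D skipped, I→slot 5, F→slot 7.
Slots: [1:K] [2:A] [3:E] [4:H] [5:I] [6:G] [7:F]
Profit = 81 + 67 + 83 + 73 + 14 + 33 + 12 = 363

363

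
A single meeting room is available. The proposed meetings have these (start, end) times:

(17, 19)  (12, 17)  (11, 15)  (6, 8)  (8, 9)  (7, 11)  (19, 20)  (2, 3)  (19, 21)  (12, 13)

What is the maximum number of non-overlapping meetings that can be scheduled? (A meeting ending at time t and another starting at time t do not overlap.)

6

By end time: (2,3), (6,8), (8,9), (7,11), (12,13), (11,15), (12,17), (17,19), (19,20), (19,21).
Pick (2,3); next start ≥ 3 → (6,8); next start ≥ 8 → (8,9); next start ≥ 9 → (12,13); next start ≥ 13 → (17,19); next start ≥ 19 → (19,20).
Selected 6 meetings.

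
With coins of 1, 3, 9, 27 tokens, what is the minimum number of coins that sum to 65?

Greedy: take as many of the largest coin as possible, then repeat with the remainder.
65 − 2×27→11 − 1×9→2 − 2×1→0
Total coins = 2 + 1 + 2 = 5

5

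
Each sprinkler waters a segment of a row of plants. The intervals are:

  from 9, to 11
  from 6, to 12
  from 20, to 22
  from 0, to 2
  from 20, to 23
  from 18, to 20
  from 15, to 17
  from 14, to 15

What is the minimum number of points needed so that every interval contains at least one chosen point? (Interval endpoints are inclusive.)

Sort by right endpoint; whenever an interval is uncovered, place a point at its right end.
By right end: [0,2]  [9,11]  [6,12]  [14,15]  [15,17]  [18,20]  [20,22]  [20,23]
[0,2] uncovered → point at 2; [9,11] uncovered → point at 11; [14,15] uncovered → point at 15; [18,20] uncovered → point at 20.
Points: 2, 11, 15, 20 (4 total).

4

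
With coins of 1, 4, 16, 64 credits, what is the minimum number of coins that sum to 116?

5

116 − 1×64→52 − 3×16→4 − 1×4→0
Total coins = 1 + 3 + 1 = 5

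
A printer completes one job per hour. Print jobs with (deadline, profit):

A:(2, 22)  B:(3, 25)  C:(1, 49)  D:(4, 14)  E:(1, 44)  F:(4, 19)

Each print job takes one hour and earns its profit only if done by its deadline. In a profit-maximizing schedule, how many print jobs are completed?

Take jobs in profit order; each goes to the latest open slot no later than its deadline.
Profit order: C=49 E=44 B=25 A=22 F=19 D=14
Assign: C→slot 1, E skipped, B→slot 3, A→slot 2, F→slot 4, D skipped.
Slots: [1:C] [2:A] [3:B] [4:F]
4 of 6 scheduled.

4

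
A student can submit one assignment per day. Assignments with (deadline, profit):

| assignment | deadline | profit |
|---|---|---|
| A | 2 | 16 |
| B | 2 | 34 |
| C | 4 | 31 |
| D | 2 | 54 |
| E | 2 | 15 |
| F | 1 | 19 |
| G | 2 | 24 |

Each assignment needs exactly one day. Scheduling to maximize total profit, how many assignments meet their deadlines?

Take jobs in profit order; each goes to the latest open slot no later than its deadline.
Profit order: D=54 B=34 C=31 G=24 F=19 A=16 E=15
Assign: D→slot 2, B→slot 1, C→slot 4, G skipped, F skipped, A skipped, E skipped.
Slots: [1:B] [2:D] [4:C]
3 of 7 scheduled.

3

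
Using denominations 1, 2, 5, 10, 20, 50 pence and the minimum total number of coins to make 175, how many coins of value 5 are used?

1

175 − 3×50→25 − 1×20→5 − 1×5→0
Count of 5: 1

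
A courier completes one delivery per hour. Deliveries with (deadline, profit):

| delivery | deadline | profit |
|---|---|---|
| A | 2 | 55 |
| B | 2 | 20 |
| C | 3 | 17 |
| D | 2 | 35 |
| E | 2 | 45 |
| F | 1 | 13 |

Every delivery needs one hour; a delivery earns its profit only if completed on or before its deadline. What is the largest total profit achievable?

Sort by profit descending; place each in the latest free slot ≤ its deadline.
By profit: A(d2,55), E(d2,45), D(d2,35), B(d2,20), C(d3,17), F(d1,13)
A→slot 2; E→slot 1; D skipped; B skipped; C→slot 3; F skipped.
Profit = 45 + 55 + 17 = 117

117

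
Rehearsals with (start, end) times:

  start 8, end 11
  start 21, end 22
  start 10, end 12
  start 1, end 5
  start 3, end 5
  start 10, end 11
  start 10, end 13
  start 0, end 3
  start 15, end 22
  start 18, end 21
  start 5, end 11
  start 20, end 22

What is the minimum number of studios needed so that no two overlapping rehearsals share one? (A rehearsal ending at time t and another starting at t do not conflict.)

5

The answer is the maximum number of intervals overlapping at any instant.
starts: [0, 1, 3, 5, 8, 10, 10, 10, 15, 18, 20, 21]
ends:   [3, 5, 5, 11, 11, 11, 12, 13, 21, 22, 22, 22]
s0→1 s1→2 e3→1 s3→2 e5→1 e5→0 s5→1 s8→2 s10→3 s10→4 s10→5  — peak 5.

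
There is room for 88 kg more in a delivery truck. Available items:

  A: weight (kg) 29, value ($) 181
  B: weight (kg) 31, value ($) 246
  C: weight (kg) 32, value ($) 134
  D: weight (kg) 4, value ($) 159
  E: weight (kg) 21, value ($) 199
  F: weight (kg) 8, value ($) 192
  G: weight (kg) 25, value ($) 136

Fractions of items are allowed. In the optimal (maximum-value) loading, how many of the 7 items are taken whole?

4

Ratios (sorted): D 39.75, F 24.00, E 9.48, B 7.94, A 6.24, G 5.44, C 4.19
take D (4 @ 159); take F (8 @ 192); take E (21 @ 199); take B (31 @ 246); take 24/29 of A → 149.79. Capacity used 88/88.
4 item(s) taken whole; one partial (take 24/29 of A).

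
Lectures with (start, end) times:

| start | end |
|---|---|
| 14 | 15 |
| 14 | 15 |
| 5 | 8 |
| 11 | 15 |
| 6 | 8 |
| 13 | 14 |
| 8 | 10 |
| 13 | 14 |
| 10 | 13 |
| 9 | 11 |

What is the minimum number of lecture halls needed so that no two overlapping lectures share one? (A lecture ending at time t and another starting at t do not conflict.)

Events (time:±→running): 5:+→1 6:+→2 8:-→1 8:-→0 8:+→1 9:+→2 10:-→1 10:+→2 11:-→1 11:+→2 13:-→1 13:+→2 13:+→3 … peak 3.

3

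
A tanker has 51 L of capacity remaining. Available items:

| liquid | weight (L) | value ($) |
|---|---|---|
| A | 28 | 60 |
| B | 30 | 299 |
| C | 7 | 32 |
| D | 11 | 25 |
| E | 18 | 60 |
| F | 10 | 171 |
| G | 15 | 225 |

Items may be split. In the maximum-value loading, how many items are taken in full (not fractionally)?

Sort by value per unit weight and fill in that order.
Ratios (sorted): F 17.10, G 15.00, B 9.97, C 4.57, E 3.33, D 2.27, A 2.14
take F (10 @ 171); take G (15 @ 225); take 26/30 of B → 259.13. Capacity used 51/51.
2 item(s) taken whole; one partial (take 26/30 of B).

2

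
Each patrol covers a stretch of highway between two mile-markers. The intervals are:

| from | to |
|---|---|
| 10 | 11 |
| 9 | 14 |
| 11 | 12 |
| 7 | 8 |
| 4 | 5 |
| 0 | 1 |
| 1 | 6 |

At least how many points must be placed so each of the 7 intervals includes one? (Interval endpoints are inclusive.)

Process intervals by earliest right end; each time one isn't hit yet, stab at its right endpoint.
By right end: [0,1]  [4,5]  [1,6]  [7,8]  [10,11]  [11,12]  [9,14]
[0,1] uncovered → point at 1; [4,5] uncovered → point at 5; [7,8] uncovered → point at 8; [10,11] uncovered → point at 11.
Points: 1, 5, 8, 11 (4 total).

4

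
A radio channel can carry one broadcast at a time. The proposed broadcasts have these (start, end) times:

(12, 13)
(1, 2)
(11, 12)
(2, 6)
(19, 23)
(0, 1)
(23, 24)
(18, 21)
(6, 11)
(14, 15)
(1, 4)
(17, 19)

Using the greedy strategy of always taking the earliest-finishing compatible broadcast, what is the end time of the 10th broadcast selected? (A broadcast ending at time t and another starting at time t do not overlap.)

Sort by end time and greedily take each interval whose start is ≥ the last chosen end.
Sorted by end: (0,1)  (1,2)  (1,4)  (2,6)  (6,11)  (11,12)  (12,13)  (14,15)  (17,19)  (18,21)  (19,23)  (23,24)
take (0,1); take (1,2); take (2,6); take (6,11); take (11,12); take (12,13); take (14,15); take (17,19); take (19,23); take (23,24).
Selected: (0,1) (1,2) (2,6) (6,11) (11,12) (12,13) (14,15) (17,19) (19,23) (23,24)

24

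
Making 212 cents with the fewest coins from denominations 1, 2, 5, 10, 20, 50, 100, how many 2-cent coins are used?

1

212 = 2×100 + 1×10 + 1×2
Count of 2: 1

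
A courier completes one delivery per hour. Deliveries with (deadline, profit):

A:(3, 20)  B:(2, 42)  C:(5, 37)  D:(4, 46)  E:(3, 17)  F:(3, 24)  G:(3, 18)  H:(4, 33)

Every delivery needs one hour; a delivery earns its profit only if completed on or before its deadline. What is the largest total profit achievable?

Take jobs in profit order; each goes to the latest open slot no later than its deadline.
Profit order: D=46 B=42 C=37 H=33 F=24 A=20 G=18 E=17
Assign: D→slot 4, B→slot 2, C→slot 5, H→slot 3, F→slot 1, A skipped, G skipped, E skipped.
Slots: [1:F] [2:B] [3:H] [4:D] [5:C]
Profit = 24 + 42 + 33 + 46 + 37 = 182

182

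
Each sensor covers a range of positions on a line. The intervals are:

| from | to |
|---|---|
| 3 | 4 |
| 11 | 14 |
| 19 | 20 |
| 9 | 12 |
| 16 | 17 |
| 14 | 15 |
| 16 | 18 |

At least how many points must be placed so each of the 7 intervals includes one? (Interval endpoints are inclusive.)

Sort by right endpoint; whenever an interval is uncovered, place a point at its right end.
Sorted: [3,4] [9,12] [11,14] [14,15] [16,17] [16,18] [19,20]
{[3,4]} hit by 4; {[9,12],[11,14]} hit by 12; {[14,15]} hit by 15; {[16,17],[16,18]} hit by 17; {[19,20]} hit by 20.
Points: 4, 12, 15, 17, 20 (5 total).

5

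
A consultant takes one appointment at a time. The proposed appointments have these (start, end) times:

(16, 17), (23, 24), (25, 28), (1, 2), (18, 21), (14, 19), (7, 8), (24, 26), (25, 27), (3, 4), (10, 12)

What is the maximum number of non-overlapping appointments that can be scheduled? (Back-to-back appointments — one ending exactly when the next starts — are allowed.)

By end time: (1,2), (3,4), (7,8), (10,12), (16,17), (14,19), (18,21), (23,24), (24,26), (25,27), (25,28).
Pick (1,2); next start ≥ 2 → (3,4); next start ≥ 4 → (7,8); next start ≥ 8 → (10,12); next start ≥ 12 → (16,17); next start ≥ 17 → (18,21); next start ≥ 21 → (23,24); next start ≥ 24 → (24,26).
Selected 8 appointments.

8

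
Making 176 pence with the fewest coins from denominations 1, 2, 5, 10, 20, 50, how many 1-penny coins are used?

176 − 3×50→26 − 1×20→6 − 1×5→1 − 1×1→0
Count of 1: 1

1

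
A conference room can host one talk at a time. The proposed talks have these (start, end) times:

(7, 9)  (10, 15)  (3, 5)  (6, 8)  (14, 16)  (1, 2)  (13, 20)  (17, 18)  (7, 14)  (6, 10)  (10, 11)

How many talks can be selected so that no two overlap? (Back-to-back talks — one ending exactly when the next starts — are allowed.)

Sorted by end: (1,2)  (3,5)  (6,8)  (7,9)  (6,10)  (10,11)  (7,14)  (10,15)  (14,16)  (17,18)  (13,20)
take (1,2); take (3,5); take (6,8); skip (6,10); take (10,11); skip (7,14); take (14,16); take (17,18).
Selected 6 talks.

6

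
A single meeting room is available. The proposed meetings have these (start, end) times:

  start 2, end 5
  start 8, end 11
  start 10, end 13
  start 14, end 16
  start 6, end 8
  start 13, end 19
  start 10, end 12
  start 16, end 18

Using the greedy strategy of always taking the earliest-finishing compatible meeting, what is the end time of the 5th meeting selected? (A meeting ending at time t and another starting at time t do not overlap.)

18

Sort by end time and greedily take each interval whose start is ≥ the last chosen end.
Sorted by end: (2,5)  (6,8)  (8,11)  (10,12)  (10,13)  (14,16)  (16,18)  (13,19)
take (2,5); take (6,8); take (8,11); skip (10,13); take (14,16); take (16,18).
Selected: (2,5) (6,8) (8,11) (14,16) (16,18)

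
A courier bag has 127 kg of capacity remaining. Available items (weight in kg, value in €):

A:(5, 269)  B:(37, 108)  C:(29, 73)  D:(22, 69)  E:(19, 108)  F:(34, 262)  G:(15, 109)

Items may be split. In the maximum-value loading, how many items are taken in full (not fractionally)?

Greedy by value/weight ratio, highest first.
Ratios (sorted): A 53.80, F 7.71, G 7.27, E 5.68, D 3.14, B 2.92, C 2.52
take A (5 @ 269); take F (34 @ 262); take G (15 @ 109); take E (19 @ 108); take D (22 @ 69); take 32/37 of B → 93.41. Capacity used 127/127.
5 item(s) taken whole; one partial (take 32/37 of B).

5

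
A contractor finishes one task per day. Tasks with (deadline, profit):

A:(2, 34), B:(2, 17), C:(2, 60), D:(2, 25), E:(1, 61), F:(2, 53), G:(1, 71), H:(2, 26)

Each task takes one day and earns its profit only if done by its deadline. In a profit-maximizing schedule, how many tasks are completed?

By profit: G(d1,71), E(d1,61), C(d2,60), F(d2,53), A(d2,34), H(d2,26), D(d2,25), B(d2,17)
G→slot 1; E skipped; C→slot 2; F skipped; A skipped; H skipped; D skipped; B skipped.
2 of 8 scheduled.

2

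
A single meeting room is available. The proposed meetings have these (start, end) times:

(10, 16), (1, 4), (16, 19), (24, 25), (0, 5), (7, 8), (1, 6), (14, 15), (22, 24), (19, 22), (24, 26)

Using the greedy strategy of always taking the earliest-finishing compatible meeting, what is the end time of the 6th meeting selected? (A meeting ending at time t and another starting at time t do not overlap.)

24

Order by finish time; keep every interval that doesn't clash with the previous kept one.
Sorted by end: (1,4)  (0,5)  (1,6)  (7,8)  (14,15)  (10,16)  (16,19)  (19,22)  (22,24)  (24,25)  (24,26)
take (1,4); skip (0,5); take (7,8); take (14,15); take (16,19); take (19,22); take (22,24); take (24,25).
Selected: (1,4) (7,8) (14,15) (16,19) (19,22) (22,24) (24,25)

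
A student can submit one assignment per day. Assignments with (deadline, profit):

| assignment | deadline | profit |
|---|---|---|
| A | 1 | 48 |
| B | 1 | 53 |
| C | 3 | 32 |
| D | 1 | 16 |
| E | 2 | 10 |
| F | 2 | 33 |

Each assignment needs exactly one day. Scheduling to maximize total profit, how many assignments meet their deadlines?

By profit: B(d1,53), A(d1,48), F(d2,33), C(d3,32), D(d1,16), E(d2,10)
B→slot 1; A skipped; F→slot 2; C→slot 3; D skipped; E skipped.
3 of 6 scheduled.

3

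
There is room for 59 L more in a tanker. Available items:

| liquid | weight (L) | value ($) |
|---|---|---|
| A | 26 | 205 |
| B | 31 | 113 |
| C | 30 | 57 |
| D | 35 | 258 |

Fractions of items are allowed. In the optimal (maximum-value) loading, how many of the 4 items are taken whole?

Order: A (205/26=7.88) > D (258/35=7.37) > B (113/31=3.65) > C (57/30=1.90)
Fill: take A (26 @ 205) → take 33/35 of D → 243.26; 59/59 used.
1 item(s) taken whole; one partial (take 33/35 of D).

1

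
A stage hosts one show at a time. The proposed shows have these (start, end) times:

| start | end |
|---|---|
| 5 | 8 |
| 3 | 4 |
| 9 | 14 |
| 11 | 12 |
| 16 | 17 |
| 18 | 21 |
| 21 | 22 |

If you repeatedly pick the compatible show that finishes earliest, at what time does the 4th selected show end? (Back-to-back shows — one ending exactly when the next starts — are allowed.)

17

Greedy by earliest finish: after sorting by end time, pick each interval compatible with the last pick.
By end time: (3,4), (5,8), (11,12), (9,14), (16,17), (18,21), (21,22).
Pick (3,4); next start ≥ 4 → (5,8); next start ≥ 8 → (11,12); next start ≥ 12 → (16,17); next start ≥ 17 → (18,21); next start ≥ 21 → (21,22).
Selected: (3,4) (5,8) (11,12) (16,17) (18,21) (21,22)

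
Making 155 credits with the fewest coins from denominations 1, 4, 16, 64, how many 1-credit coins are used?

Greedy: take as many of the largest coin as possible, then repeat with the remainder.
155 − 2×64→27 − 1×16→11 − 2×4→3 − 3×1→0
Count of 1: 3

3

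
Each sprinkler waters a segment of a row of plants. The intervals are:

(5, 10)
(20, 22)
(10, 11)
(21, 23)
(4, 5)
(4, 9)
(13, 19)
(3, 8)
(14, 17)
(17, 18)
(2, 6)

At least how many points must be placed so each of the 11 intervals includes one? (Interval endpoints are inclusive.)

Sort by right endpoint; whenever an interval is uncovered, place a point at its right end.
Sorted: [4,5] [2,6] [3,8] [4,9] [5,10] [10,11] [14,17] [17,18] [13,19] [20,22] [21,23]
{[4,5],[2,6],[3,8],[4,9],[5,10]} hit by 5; {[10,11]} hit by 11; {[14,17],[17,18],[13,19]} hit by 17; {[20,22],[21,23]} hit by 22.
Points: 5, 11, 17, 22 (4 total).

4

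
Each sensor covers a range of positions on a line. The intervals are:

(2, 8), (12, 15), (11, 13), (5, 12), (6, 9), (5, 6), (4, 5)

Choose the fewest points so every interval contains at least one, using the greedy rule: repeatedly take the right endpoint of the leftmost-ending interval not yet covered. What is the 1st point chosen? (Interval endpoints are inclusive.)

5

Sort by right endpoint; whenever an interval is uncovered, place a point at its right end.
Sorted: [4,5] [5,6] [2,8] [6,9] [5,12] [11,13] [12,15]
{[4,5],[5,6],[2,8]} hit by 5; {[6,9],[5,12]} hit by 9; {[11,13],[12,15]} hit by 13.
Points: 5, 9, 13 (3 total).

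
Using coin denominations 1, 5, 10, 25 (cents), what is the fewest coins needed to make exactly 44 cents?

Use the largest denomination that fits, subtract, and repeat.
44 − 1×25→19 − 1×10→9 − 1×5→4 − 4×1→0
Total coins = 1 + 1 + 1 + 4 = 7

7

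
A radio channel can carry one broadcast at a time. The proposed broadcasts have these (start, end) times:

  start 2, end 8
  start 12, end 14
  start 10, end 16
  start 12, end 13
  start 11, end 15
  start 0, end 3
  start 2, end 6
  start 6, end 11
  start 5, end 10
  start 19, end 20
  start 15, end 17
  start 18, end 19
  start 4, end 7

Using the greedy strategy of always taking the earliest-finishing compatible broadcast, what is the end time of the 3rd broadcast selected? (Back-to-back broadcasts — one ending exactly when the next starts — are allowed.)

Order by finish time; keep every interval that doesn't clash with the previous kept one.
Sorted by end: (0,3)  (2,6)  (4,7)  (2,8)  (5,10)  (6,11)  (12,13)  (12,14)  (11,15)  (10,16)  (15,17)  (18,19)  (19,20)
take (0,3); take (4,7); skip (6,11); take (12,13); skip (12,14); skip (10,16); take (15,17); take (18,19); take (19,20).
Selected: (0,3) (4,7) (12,13) (15,17) (18,19) (19,20)

13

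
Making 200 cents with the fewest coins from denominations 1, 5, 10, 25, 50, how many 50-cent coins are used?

4

Greedy: take as many of the largest coin as possible, then repeat with the remainder.
200 = 4×50
Count of 50: 4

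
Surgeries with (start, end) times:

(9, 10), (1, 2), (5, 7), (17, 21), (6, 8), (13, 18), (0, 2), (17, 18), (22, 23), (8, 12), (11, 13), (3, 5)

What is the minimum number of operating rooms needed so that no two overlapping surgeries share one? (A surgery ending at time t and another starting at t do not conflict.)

3

Count concurrent intervals with a sweep; the peak is the room count.
Events (time:±→running): 0:+→1 1:+→2 2:-→1 2:-→0 3:+→1 5:-→0 5:+→1 6:+→2 7:-→1 8:-→0 8:+→1 9:+→2 10:-→1 11:+→2 12:-→1 13:-→0 13:+→1 17:+→2 17:+→3 … peak 3.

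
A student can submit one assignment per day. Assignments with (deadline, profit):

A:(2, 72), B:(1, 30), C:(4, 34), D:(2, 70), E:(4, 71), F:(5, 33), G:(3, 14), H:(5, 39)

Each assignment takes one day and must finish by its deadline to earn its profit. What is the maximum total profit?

286

Profit order: A=72 E=71 D=70 H=39 C=34 F=33 B=30 G=14
Assign: A→slot 2, E→slot 4, D→slot 1, H→slot 5, C→slot 3, F skipped, B skipped, G skipped.
Slots: [1:D] [2:A] [3:C] [4:E] [5:H]
Profit = 70 + 72 + 34 + 71 + 39 = 286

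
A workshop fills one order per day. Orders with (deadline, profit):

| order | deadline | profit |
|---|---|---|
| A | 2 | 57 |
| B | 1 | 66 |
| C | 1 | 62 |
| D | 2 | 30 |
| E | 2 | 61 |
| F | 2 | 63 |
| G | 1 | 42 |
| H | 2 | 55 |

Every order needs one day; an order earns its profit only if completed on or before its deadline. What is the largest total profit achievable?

By profit: B(d1,66), F(d2,63), C(d1,62), E(d2,61), A(d2,57), H(d2,55), G(d1,42), D(d2,30)
B→slot 1; F→slot 2; C skipped; E skipped; A skipped; H skipped; G skipped; D skipped.
Profit = 66 + 63 = 129

129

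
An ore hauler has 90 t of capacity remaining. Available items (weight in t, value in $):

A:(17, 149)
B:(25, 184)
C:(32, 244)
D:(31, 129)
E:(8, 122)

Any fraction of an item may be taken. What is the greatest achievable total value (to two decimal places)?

732.29

Sort by value per unit weight and fill in that order.
Ratios (sorted): E 15.25, A 8.76, C 7.62, B 7.36, D 4.16
take E (8 @ 122); take A (17 @ 149); take C (32 @ 244); take B (25 @ 184); take 8/31 of D → 33.29. Capacity used 90/90.
Total value = 732.29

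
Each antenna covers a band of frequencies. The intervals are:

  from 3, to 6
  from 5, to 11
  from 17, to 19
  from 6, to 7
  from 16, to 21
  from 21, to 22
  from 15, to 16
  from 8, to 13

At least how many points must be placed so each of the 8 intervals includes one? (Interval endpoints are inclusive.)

Sorted: [3,6] [6,7] [5,11] [8,13] [15,16] [17,19] [16,21] [21,22]
{[3,6],[6,7],[5,11]} hit by 6; {[8,13]} hit by 13; {[15,16]} hit by 16; {[17,19],[16,21]} hit by 19; {[21,22]} hit by 22.
Points: 6, 13, 16, 19, 22 (5 total).

5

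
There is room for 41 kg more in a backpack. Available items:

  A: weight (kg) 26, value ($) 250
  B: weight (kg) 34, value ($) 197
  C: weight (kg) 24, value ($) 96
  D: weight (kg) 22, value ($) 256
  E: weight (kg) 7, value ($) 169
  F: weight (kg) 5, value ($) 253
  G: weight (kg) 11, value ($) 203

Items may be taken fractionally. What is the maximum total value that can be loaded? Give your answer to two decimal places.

Sort by value per unit weight and fill in that order.
Order: F (253/5=50.60) > E (169/7=24.14) > G (203/11=18.45) > D (256/22=11.64) > A (250/26=9.62) > B (197/34=5.79) > C (96/24=4.00)
Fill: take F (5 @ 253) → take E (7 @ 169) → take G (11 @ 203) → take 18/22 of D → 209.45; 41/41 used.
Total value = 834.45

834.45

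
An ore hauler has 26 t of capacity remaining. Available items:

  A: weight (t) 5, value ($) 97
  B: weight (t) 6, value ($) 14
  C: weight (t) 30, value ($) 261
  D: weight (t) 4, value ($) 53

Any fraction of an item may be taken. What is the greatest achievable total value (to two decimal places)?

Ratios (sorted): A 19.40, D 13.25, C 8.70, B 2.33
take A (5 @ 97); take D (4 @ 53); take 17/30 of C → 147.90. Capacity used 26/26.
Total value = 297.90

297.90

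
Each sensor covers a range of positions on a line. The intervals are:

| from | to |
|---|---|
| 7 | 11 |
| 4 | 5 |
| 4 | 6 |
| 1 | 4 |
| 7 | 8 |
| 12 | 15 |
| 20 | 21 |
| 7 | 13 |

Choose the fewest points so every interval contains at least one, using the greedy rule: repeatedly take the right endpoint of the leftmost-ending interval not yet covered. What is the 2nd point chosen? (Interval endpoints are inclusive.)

Sorted: [1,4] [4,5] [4,6] [7,8] [7,11] [7,13] [12,15] [20,21]
{[1,4],[4,5],[4,6]} hit by 4; {[7,8],[7,11],[7,13]} hit by 8; {[12,15]} hit by 15; {[20,21]} hit by 21.
Points: 4, 8, 15, 21 (4 total).

8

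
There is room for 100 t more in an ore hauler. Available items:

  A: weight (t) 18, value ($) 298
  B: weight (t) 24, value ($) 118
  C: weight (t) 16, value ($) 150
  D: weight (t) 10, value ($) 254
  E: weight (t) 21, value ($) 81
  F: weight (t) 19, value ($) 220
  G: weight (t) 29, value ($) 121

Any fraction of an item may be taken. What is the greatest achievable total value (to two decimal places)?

Ratios (sorted): D 25.40, A 16.56, F 11.58, C 9.38, B 4.92, G 4.17, E 3.86
take D (10 @ 254); take A (18 @ 298); take F (19 @ 220); take C (16 @ 150); take B (24 @ 118); take 13/29 of G → 54.24. Capacity used 100/100.
Total value = 1094.24

1094.24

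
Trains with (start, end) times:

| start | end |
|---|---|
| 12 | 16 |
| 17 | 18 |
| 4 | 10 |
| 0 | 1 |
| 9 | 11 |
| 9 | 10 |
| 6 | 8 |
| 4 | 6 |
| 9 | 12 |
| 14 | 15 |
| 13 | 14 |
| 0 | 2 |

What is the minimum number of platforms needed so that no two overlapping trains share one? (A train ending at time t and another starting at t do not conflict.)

4

The answer is the maximum number of intervals overlapping at any instant.
Events (time:±→running): 0:+→1 0:+→2 1:-→1 2:-→0 4:+→1 4:+→2 6:-→1 6:+→2 8:-→1 9:+→2 9:+→3 9:+→4 … peak 4.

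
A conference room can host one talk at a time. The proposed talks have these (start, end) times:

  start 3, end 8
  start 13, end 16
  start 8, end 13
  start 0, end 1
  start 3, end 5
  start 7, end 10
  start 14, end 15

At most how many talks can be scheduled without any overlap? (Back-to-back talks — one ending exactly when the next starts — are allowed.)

4

Sorted by end: (0,1)  (3,5)  (3,8)  (7,10)  (8,13)  (14,15)  (13,16)
take (0,1); take (3,5); skip (3,8); take (7,10); take (14,15).
Selected 4 talks.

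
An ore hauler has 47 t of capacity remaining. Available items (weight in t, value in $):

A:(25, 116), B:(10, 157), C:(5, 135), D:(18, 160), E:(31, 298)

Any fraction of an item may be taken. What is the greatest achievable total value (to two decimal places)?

Order: C (135/5=27.00) > B (157/10=15.70) > E (298/31=9.61) > D (160/18=8.89) > A (116/25=4.64)
Fill: take C (5 @ 135) → take B (10 @ 157) → take E (31 @ 298) → take 1/18 of D → 8.89; 47/47 used.
Total value = 598.89

598.89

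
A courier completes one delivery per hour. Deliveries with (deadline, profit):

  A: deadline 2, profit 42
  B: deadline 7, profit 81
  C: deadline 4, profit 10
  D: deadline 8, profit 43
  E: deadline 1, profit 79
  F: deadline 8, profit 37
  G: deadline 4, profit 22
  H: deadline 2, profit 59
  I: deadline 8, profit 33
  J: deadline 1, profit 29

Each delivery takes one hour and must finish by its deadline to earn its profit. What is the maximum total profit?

By profit: B(d7,81), E(d1,79), H(d2,59), D(d8,43), A(d2,42), F(d8,37), I(d8,33), J(d1,29), G(d4,22), C(d4,10)
B→slot 7; E→slot 1; H→slot 2; D→slot 8; A skipped; F→slot 6; I→slot 5; J skipped; G→slot 4; C→slot 3.
Profit = 79 + 59 + 10 + 22 + 33 + 37 + 81 + 43 = 364

364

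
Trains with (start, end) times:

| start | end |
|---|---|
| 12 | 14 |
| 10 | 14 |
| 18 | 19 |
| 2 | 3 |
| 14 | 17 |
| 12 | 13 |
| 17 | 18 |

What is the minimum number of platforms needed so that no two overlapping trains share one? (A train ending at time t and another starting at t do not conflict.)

3

Events (time:±→running): 2:+→1 3:-→0 10:+→1 12:+→2 12:+→3 … peak 3.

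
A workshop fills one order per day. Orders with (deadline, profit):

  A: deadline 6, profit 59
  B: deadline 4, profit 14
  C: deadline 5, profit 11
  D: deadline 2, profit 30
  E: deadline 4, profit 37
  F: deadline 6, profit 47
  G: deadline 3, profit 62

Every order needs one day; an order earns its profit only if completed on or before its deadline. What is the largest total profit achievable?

Sort by profit descending; place each in the latest free slot ≤ its deadline.
By profit: G(d3,62), A(d6,59), F(d6,47), E(d4,37), D(d2,30), B(d4,14), C(d5,11)
G→slot 3; A→slot 6; F→slot 5; E→slot 4; D→slot 2; B→slot 1; C skipped.
Profit = 14 + 30 + 62 + 37 + 47 + 59 = 249

249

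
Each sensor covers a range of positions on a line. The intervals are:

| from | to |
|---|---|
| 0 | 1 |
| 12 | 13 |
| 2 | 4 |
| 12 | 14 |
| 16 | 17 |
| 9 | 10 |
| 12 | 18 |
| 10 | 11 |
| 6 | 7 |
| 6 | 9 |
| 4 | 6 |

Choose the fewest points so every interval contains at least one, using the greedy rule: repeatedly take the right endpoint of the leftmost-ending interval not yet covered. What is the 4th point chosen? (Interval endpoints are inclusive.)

10

Sort by right endpoint; whenever an interval is uncovered, place a point at its right end.
Sorted: [0,1] [2,4] [4,6] [6,7] [6,9] [9,10] [10,11] [12,13] [12,14] [16,17] [12,18]
{[0,1]} hit by 1; {[2,4],[4,6]} hit by 4; {[6,7],[6,9]} hit by 7; {[9,10],[10,11]} hit by 10; {[12,13],[12,14]} hit by 13; {[16,17],[12,18]} hit by 17.
Points: 1, 4, 7, 10, 13, 17 (6 total).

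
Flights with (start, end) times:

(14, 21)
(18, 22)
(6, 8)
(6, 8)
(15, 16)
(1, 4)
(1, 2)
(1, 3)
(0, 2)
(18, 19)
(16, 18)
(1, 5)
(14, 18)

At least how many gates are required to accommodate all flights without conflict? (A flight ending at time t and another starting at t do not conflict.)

Events (time:±→running): 0:+→1 1:+→2 1:+→3 1:+→4 1:+→5 … peak 5.

5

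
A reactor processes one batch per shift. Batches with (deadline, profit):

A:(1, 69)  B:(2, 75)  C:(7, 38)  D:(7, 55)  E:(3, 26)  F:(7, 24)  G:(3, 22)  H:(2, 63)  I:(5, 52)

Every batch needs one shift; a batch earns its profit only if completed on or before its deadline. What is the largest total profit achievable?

339

Sort by profit descending; place each in the latest free slot ≤ its deadline.
Profit order: B=75 A=69 H=63 D=55 I=52 C=38 E=26 F=24 G=22
Assign: B→slot 2, A→slot 1, H skipped, D→slot 7, I→slot 5, C→slot 6, E→slot 3, F→slot 4, G skipped.
Slots: [1:A] [2:B] [3:E] [4:F] [5:I] [6:C] [7:D]
Profit = 69 + 75 + 26 + 24 + 52 + 38 + 55 = 339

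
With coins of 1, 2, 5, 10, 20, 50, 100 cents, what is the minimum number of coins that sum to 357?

Use the largest denomination that fits, subtract, and repeat.
357 = 3×100 + 1×50 + 1×5 + 1×2
Total coins = 3 + 1 + 1 + 1 = 6

6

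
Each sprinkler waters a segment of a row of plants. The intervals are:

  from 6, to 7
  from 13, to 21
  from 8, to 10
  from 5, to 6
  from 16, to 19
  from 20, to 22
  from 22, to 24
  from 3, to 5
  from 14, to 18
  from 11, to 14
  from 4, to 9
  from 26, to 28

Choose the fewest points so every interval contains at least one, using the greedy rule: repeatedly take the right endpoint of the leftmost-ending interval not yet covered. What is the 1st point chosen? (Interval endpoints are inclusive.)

By right end: [3,5]  [5,6]  [6,7]  [4,9]  [8,10]  [11,14]  [14,18]  [16,19]  [13,21]  [20,22]  [22,24]  [26,28]
[3,5] uncovered → point at 5; [6,7] uncovered → point at 7; [8,10] uncovered → point at 10; [11,14] uncovered → point at 14; [16,19] uncovered → point at 19; [20,22] uncovered → point at 22; [26,28] uncovered → point at 28.
Points: 5, 7, 10, 14, 19, 22, 28 (7 total).

5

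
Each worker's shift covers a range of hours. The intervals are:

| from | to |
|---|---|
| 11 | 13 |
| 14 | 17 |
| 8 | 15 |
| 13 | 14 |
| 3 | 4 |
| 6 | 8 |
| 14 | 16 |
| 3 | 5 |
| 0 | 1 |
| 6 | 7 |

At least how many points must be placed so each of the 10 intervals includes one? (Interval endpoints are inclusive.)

5

Sort by right endpoint; whenever an interval is uncovered, place a point at its right end.
By right end: [0,1]  [3,4]  [3,5]  [6,7]  [6,8]  [11,13]  [13,14]  [8,15]  [14,16]  [14,17]
[0,1] uncovered → point at 1; [3,4] uncovered → point at 4; [6,7] uncovered → point at 7; [11,13] uncovered → point at 13; [14,16] uncovered → point at 16.
Points: 1, 4, 7, 13, 16 (5 total).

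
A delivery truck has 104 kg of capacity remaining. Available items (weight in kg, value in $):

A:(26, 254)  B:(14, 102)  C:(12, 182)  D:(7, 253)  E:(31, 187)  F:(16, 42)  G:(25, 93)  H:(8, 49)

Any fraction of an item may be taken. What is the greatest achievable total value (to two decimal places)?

Ratios (sorted): D 36.14, C 15.17, A 9.77, B 7.29, H 6.12, E 6.03, G 3.72, F 2.62
take D (7 @ 253); take C (12 @ 182); take A (26 @ 254); take B (14 @ 102); take H (8 @ 49); take E (31 @ 187); take 6/25 of G → 22.32. Capacity used 104/104.
Total value = 1049.32

1049.32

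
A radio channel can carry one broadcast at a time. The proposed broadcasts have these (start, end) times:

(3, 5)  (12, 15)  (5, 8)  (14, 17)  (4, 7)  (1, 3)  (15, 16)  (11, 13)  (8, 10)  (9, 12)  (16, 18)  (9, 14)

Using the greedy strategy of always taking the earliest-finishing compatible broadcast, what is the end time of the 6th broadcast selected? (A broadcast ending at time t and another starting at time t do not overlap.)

Sorted by end: (1,3)  (3,5)  (4,7)  (5,8)  (8,10)  (9,12)  (11,13)  (9,14)  (12,15)  (15,16)  (14,17)  (16,18)
take (1,3); take (3,5); take (5,8); take (8,10); skip (9,12); take (11,13); take (15,16); skip (14,17); take (16,18).
Selected: (1,3) (3,5) (5,8) (8,10) (11,13) (15,16) (16,18)

16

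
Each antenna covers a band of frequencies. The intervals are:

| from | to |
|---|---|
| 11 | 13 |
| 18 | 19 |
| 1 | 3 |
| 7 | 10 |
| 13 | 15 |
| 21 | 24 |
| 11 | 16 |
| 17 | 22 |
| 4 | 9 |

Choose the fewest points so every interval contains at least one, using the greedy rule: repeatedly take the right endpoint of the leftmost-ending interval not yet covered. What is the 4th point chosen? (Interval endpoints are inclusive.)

Process intervals by earliest right end; each time one isn't hit yet, stab at its right endpoint.
Sorted: [1,3] [4,9] [7,10] [11,13] [13,15] [11,16] [18,19] [17,22] [21,24]
{[1,3]} hit by 3; {[4,9],[7,10]} hit by 9; {[11,13],[13,15],[11,16]} hit by 13; {[18,19],[17,22]} hit by 19; {[21,24]} hit by 24.
Points: 3, 9, 13, 19, 24 (5 total).

19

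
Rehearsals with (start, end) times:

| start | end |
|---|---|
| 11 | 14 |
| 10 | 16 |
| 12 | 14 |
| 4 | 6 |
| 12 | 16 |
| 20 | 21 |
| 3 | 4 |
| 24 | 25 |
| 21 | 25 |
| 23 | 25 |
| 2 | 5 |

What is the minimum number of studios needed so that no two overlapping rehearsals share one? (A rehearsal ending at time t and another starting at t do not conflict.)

Events (time:±→running): 2:+→1 3:+→2 4:-→1 4:+→2 5:-→1 6:-→0 10:+→1 11:+→2 12:+→3 12:+→4 … peak 4.

4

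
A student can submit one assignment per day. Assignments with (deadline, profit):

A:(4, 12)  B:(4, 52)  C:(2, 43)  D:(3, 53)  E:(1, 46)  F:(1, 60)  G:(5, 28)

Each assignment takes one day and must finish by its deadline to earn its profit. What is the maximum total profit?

236

Sort by profit descending; place each in the latest free slot ≤ its deadline.
By profit: F(d1,60), D(d3,53), B(d4,52), E(d1,46), C(d2,43), G(d5,28), A(d4,12)
F→slot 1; D→slot 3; B→slot 4; E skipped; C→slot 2; G→slot 5; A skipped.
Profit = 60 + 43 + 53 + 52 + 28 = 236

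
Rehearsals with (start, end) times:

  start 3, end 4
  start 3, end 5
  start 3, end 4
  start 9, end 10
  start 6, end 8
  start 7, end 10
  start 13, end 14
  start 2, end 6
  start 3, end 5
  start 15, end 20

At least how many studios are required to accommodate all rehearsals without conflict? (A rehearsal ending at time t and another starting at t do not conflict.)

Count concurrent intervals with a sweep; the peak is the room count.
Events (time:±→running): 2:+→1 3:+→2 3:+→3 3:+→4 3:+→5 … peak 5.

5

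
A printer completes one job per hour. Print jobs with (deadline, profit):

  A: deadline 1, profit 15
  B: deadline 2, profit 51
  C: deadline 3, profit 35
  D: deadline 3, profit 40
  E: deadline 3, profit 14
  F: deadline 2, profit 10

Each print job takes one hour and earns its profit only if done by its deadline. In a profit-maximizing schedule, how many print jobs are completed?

By profit: B(d2,51), D(d3,40), C(d3,35), A(d1,15), E(d3,14), F(d2,10)
B→slot 2; D→slot 3; C→slot 1; A skipped; E skipped; F skipped.
3 of 6 scheduled.

3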